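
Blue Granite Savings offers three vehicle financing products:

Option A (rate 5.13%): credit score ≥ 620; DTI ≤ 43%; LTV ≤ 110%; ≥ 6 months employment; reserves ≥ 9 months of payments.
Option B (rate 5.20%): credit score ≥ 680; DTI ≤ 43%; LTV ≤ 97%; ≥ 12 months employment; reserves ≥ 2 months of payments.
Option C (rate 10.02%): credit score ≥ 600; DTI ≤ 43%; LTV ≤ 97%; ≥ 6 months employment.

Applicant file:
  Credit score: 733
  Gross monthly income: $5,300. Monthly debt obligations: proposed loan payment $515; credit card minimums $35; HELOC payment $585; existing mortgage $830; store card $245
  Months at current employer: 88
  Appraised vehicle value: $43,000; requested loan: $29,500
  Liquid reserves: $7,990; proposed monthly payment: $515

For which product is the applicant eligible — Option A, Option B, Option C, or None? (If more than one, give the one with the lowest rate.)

Total debts = (515 + 35 + 585 + 830 + 245) = 2,210; DTI = 2,210/5,300 = 41.7%.
LTV = 29,500/43,000 = 68.6%.
Reserves = 7,990/515 = 15.5 months.
Option A: score 733 ≥ 620; DTI 41.7% ≤ 43%; LTV 68.6% ≤ 110%; employment 88 ≥ 6 mo; reserves 15.5 ≥ 9 mo → qualifies.
Option B: score 733 ≥ 680; DTI 41.7% ≤ 43%; LTV 68.6% ≤ 97%; employment 88 ≥ 12 mo; reserves 15.5 ≥ 2 mo → qualifies.
Option C: score 733 ≥ 600; DTI 41.7% ≤ 43%; LTV 68.6% ≤ 97%; employment 88 ≥ 6 mo → qualifies.
Qualifying: Option A, Option B, Option C. Lowest rate is 5.13% → Option A.

Option A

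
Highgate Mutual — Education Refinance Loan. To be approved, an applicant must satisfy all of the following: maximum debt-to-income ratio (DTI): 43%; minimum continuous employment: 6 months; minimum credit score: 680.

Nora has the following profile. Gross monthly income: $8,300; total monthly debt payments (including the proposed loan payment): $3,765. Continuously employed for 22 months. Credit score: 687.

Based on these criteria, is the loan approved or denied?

Denied

Debt-to-income = 3,765/8,300 = 45.4% — over 43% limit
Employment 22 ≥ 6 months
Credit score 687 ≥ 680 (meets)
Fails on DTI.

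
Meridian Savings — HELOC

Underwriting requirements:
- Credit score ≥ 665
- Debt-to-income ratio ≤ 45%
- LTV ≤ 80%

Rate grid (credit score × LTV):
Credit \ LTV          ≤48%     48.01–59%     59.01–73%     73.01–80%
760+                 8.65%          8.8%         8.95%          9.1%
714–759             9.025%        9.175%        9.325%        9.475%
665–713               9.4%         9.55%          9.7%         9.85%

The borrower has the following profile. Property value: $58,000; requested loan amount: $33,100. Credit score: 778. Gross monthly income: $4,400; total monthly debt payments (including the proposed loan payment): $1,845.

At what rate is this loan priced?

Credit score 778 ≥ 665; Debt-to-income = 1,845/4,400 = 41.9% — meets 45% limit
LTV: 33,100 ÷ 58,000 = 57.1%, within 80% cap
Score 778 is in the 760+ band; LTV 57.1% is in the 48.01–59% band → 8.8%.

8.8%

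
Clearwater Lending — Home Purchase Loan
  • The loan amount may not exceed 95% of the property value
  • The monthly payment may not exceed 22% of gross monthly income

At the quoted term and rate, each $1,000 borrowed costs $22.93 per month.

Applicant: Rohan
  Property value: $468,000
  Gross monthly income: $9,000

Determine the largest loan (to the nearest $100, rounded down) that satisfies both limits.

Payment cap: 22% × $9,000 = $1,980/month.
At $22.93 per $1,000, that supports 1,980/22.93 × 1,000 ≈ $86,349 → $86,300.
LTV cap: 95% × $468,000 = $444,600 → $444,600.
Binding constraint: payment-to-income.

$86,300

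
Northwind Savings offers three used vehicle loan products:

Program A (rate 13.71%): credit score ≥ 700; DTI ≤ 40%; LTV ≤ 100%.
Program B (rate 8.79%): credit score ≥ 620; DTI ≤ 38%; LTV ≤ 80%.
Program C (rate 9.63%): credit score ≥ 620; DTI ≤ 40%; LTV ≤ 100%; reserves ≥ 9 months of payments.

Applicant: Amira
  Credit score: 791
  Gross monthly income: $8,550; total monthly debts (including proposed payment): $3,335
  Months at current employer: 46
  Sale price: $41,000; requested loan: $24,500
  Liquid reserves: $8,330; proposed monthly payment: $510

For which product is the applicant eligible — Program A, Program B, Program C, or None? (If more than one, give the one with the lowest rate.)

Program C

DTI = 3,335/8,550 = 39%.
LTV = 24,500/41,000 = 59.8%.
Reserves = 8,330/510 = 16.3 months.
Program A: score 791 ≥ 700; DTI 39% ≤ 40%; LTV 59.8% ≤ 100% → qualifies.
Program B: score 791 ≥ 620; DTI 39% > 38%; LTV 59.8% ≤ 80% → does not qualify.
Program C: score 791 ≥ 620; DTI 39% ≤ 40%; LTV 59.8% ≤ 100%; reserves 16.3 ≥ 9 mo → qualifies.
Qualifying: Program A, Program C. Lowest rate is 9.63% → Program C.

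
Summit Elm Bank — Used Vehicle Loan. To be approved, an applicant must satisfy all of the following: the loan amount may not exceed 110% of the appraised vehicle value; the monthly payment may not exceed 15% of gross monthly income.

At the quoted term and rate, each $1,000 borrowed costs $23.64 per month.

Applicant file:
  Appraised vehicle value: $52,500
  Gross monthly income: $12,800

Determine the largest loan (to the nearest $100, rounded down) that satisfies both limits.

Payment cap: 15% × $12,800 = $1,920/month.
At $23.64 per $1,000, that supports 1,920/23.64 × 1,000 ≈ $81,218 → $81,200.
LTV cap: 110% × $52,500 = $57,750 → $57,700.
Binding constraint: loan-to-value.

$57,700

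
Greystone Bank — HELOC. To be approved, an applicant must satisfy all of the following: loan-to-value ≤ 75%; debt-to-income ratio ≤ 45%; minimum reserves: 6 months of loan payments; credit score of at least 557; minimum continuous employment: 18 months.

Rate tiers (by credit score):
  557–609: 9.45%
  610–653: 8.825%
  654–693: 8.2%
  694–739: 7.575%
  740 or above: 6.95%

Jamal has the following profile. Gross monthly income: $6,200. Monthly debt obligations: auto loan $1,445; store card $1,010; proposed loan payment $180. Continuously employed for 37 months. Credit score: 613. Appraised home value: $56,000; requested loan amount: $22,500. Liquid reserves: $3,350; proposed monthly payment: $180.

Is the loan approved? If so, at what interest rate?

Credit score 613 ≥ 557 (meets minimum)
Total monthly debts = (1,445 + 1,010 + 180) = 2,635. DTI: 2,635 ÷ 6,200 = 42.5%, within the 45% cap
Liquid reserves cover 3,350/180 = 18.6 months — ≥ 6 required
LTV: 22,500 ÷ 56,000 = 40.2%, within 75% cap
Employment 37 ≥ 18 months
All requirements met. Score 613 falls in the 610–653 tier → 8.825%.

Approved at 8.825%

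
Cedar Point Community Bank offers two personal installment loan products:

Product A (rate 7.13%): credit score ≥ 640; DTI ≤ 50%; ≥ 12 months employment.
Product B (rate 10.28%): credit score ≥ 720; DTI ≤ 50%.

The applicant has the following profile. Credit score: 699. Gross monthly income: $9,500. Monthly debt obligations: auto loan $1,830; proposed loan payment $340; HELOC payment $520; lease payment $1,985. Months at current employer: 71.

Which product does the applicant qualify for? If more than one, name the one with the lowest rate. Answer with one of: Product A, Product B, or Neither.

Product A

Total debts = (1,830 + 340 + 520 + 1,985) = 4,675; DTI = 4,675/9,500 = 49.2%.
Product A: score 699 ≥ 640; DTI 49.2% ≤ 50%; employment 71 ≥ 12 mo → qualifies.
Product B: score 699 < 720; DTI 49.2% ≤ 50% → does not qualify.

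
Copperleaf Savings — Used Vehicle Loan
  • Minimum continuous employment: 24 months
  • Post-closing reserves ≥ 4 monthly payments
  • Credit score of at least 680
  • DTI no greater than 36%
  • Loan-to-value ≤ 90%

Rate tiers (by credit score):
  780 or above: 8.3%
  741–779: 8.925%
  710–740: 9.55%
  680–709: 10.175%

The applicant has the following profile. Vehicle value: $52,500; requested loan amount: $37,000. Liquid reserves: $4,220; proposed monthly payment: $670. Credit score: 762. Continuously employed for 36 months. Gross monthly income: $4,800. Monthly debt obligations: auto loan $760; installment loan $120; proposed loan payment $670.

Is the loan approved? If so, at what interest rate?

Credit score 762 ≥ 680 (meets minimum)
Liquid reserves cover 4,220/670 = 6.3 months — ≥ 4 required
Employment 36 ≥ 24 months
Total monthly debts = (760 + 120 + 670) = 1,550. DTI: 1,550 ÷ 4,800 = 32.3%, within the 36% cap
LTV: 37,000 ÷ 52,500 = 70.5%, within 90% cap
All requirements met. Score 762 falls in the 741–779 tier → 8.925%.

Approved at 8.925%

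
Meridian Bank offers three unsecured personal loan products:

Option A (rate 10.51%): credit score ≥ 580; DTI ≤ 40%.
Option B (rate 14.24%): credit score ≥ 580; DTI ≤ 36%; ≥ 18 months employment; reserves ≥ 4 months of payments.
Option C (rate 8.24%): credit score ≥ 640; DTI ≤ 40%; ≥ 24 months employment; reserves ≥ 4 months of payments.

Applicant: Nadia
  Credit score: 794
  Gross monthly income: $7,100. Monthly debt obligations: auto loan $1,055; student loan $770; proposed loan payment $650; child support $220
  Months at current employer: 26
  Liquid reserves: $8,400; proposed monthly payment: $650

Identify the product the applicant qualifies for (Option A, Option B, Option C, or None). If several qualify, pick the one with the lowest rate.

Total debts = (1,055 + 770 + 650 + 220) = 2,695; DTI = 2,695/7,100 = 38%.
Reserves = 8,400/650 = 12.9 months.
Option A: score 794 ≥ 580; DTI 38% ≤ 40% → qualifies.
Option B: score 794 ≥ 580; DTI 38% > 36%; employment 26 ≥ 18 mo; reserves 12.9 ≥ 4 mo → does not qualify.
Option C: score 794 ≥ 640; DTI 38% ≤ 40%; employment 26 ≥ 24 mo; reserves 12.9 ≥ 4 mo → qualifies.
Qualifying: Option A, Option C. Lowest rate is 8.24% → Option C.

Option C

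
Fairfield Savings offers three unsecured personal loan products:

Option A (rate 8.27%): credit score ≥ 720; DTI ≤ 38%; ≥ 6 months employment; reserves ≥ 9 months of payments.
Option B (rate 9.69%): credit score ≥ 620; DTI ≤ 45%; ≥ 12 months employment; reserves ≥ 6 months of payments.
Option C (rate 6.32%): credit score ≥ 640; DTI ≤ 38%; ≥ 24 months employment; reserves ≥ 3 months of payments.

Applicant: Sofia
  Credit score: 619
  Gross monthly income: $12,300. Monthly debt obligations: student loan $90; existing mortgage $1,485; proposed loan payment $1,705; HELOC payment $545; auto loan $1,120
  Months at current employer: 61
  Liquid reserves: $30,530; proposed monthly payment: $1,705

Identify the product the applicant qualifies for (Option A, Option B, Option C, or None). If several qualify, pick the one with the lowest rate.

Total debts = (90 + 1,485 + 1,705 + 545 + 1,120) = 4,945; DTI = 4,945/12,300 = 40.2%.
Reserves = 30,530/1,705 = 17.9 months.
Option A: score 619 < 720; DTI 40.2% > 38%; employment 61 ≥ 6 mo; reserves 17.9 ≥ 9 mo → does not qualify.
Option B: score 619 < 620; DTI 40.2% ≤ 45%; employment 61 ≥ 12 mo; reserves 17.9 ≥ 6 mo → does not qualify.
Option C: score 619 < 640; DTI 40.2% > 38%; employment 61 ≥ 24 mo; reserves 17.9 ≥ 3 mo → does not qualify.

None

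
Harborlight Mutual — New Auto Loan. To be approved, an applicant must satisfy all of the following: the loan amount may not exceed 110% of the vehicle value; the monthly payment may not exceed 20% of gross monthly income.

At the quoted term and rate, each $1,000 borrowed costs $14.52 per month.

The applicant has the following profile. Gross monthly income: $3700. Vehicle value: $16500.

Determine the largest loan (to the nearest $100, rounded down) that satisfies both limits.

Payment cap: 20% × $3,700 = $740/month.
At $14.52 per $1,000, that supports 740/14.52 × 1,000 ≈ $50,964 → $50,900.
LTV cap: 110% × $16,500 = $18,150 → $18,100.
Binding constraint: loan-to-value.

$18,100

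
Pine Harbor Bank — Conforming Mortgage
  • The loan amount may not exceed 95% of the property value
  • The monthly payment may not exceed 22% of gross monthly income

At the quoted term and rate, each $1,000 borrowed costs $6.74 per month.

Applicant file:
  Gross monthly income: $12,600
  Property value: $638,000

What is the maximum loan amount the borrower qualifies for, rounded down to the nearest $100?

$411,200

Payment cap: 22% × $12,600 = $2,772/month.
At $6.74 per $1,000, that supports 2,772/6.74 × 1,000 ≈ $411,275 → $411,200.
LTV cap: 95% × $638,000 = $606,100 → $606,100.
Binding constraint: payment-to-income.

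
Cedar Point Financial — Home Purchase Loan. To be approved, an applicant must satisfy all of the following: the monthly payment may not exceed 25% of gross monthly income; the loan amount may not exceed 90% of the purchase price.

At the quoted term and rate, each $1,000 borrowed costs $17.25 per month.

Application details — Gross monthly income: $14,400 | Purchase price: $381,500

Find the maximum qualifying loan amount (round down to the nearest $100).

$208,600

Payment cap: 25% × $14,400 = $3,600/month.
At $17.25 per $1,000, that supports 3,600/17.25 × 1,000 ≈ $208,695 → $208,600.
LTV cap: 90% × $381,500 = $343,350 → $343,300.
Binding constraint: payment-to-income.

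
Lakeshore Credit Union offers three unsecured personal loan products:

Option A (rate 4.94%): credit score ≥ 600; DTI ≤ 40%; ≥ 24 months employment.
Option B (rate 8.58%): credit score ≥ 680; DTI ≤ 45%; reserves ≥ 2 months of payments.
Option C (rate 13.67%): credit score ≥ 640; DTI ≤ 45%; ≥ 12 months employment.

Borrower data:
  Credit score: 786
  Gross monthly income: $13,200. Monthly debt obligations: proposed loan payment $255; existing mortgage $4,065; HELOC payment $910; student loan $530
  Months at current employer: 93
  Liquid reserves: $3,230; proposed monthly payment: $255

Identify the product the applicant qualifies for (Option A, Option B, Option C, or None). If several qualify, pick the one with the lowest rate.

Option B

Total debts = (255 + 4,065 + 910 + 530) = 5,760; DTI = 5,760/13,200 = 43.6%.
Reserves = 3,230/255 = 12.7 months.
Option A: score 786 ≥ 600; DTI 43.6% > 40%; employment 93 ≥ 24 mo → does not qualify.
Option B: score 786 ≥ 680; DTI 43.6% ≤ 45%; reserves 12.7 ≥ 2 mo → qualifies.
Option C: score 786 ≥ 640; DTI 43.6% ≤ 45%; employment 93 ≥ 12 mo → qualifies.
Qualifying: Option B, Option C. Lowest rate is 8.58% → Option B.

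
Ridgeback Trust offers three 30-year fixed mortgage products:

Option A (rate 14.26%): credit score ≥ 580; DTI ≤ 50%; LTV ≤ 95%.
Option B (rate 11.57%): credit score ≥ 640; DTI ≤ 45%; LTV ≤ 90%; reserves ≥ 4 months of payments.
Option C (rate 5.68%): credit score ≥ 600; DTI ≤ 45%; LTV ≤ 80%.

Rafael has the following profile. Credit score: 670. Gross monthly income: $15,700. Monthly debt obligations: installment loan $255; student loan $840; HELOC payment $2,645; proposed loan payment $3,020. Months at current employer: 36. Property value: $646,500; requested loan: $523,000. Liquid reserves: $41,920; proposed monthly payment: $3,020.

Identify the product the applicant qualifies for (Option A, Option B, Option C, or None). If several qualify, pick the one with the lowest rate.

Option B

Total debts = (255 + 840 + 2,645 + 3,020) = 6,760; DTI = 6,760/15,700 = 43.1%.
LTV = 523,000/646,500 = 80.9%.
Reserves = 41,920/3,020 = 13.9 months.
Option A: score 670 ≥ 580; DTI 43.1% ≤ 50%; LTV 80.9% ≤ 95% → qualifies.
Option B: score 670 ≥ 640; DTI 43.1% ≤ 45%; LTV 80.9% ≤ 90%; reserves 13.9 ≥ 4 mo → qualifies.
Option C: score 670 ≥ 600; DTI 43.1% ≤ 45%; LTV 80.9% > 80% → does not qualify.
Qualifying: Option A, Option B. Lowest rate is 11.57% → Option B.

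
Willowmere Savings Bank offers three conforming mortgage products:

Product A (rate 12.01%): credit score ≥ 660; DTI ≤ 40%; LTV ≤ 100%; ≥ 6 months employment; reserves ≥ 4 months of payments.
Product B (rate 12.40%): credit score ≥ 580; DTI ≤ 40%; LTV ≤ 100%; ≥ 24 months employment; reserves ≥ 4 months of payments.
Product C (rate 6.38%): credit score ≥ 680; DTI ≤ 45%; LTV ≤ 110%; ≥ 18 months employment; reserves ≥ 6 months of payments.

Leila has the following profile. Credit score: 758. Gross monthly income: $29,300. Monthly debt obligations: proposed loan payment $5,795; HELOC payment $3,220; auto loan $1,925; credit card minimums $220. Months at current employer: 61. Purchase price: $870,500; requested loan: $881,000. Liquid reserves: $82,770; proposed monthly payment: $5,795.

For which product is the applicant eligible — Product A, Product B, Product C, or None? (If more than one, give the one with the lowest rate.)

Total debts = (5,795 + 3,220 + 1,925 + 220) = 11,160; DTI = 11,160/29,300 = 38.1%.
LTV = 881,000/870,500 = 101.2%.
Reserves = 82,770/5,795 = 14.3 months.
Product A: score 758 ≥ 660; DTI 38.1% ≤ 40%; LTV 101.2% > 100%; employment 61 ≥ 6 mo; reserves 14.3 ≥ 4 mo → does not qualify.
Product B: score 758 ≥ 580; DTI 38.1% ≤ 40%; LTV 101.2% > 100%; employment 61 ≥ 24 mo; reserves 14.3 ≥ 4 mo → does not qualify.
Product C: score 758 ≥ 680; DTI 38.1% ≤ 45%; LTV 101.2% ≤ 110%; employment 61 ≥ 18 mo; reserves 14.3 ≥ 6 mo → qualifies.

Product C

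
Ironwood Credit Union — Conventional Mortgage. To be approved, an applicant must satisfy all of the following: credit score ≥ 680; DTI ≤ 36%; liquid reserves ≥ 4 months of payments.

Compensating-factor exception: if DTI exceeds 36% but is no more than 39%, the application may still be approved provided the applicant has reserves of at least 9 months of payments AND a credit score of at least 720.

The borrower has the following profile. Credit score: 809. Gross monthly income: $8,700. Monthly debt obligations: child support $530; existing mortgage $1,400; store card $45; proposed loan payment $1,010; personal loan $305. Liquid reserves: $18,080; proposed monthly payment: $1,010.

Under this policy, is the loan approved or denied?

Approved

Credit score 809 ≥ 680 (meets base)
Total debts = (530 + 1,400 + 45 + 1,010 + 305) = 3,290. DTI: 3,290 ÷ 8,700 = 37.8%, over the 36% base limit.
Liquid reserves cover 18,080/1,010 = 17.9 months — ≥ 4 required
37.8% falls in the override range (36%–39%), so the compensating-factor test applies.
Reserves 17.9 ≥ 9 months; credit score 809 ≥ 720.
Both override conditions satisfied; DTI exception granted.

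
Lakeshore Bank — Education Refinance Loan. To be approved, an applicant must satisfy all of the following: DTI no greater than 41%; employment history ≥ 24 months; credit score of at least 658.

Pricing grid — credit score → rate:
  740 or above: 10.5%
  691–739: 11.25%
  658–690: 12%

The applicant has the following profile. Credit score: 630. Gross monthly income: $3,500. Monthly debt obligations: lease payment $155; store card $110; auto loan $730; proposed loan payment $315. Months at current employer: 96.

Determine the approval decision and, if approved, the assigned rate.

Credit score 630 < 658 (below minimum)
Total monthly debts = (155 + 110 + 730 + 315) = 1,310. Debt-to-income = 1,310/3,500 = 37.4% — meets 41% limit
Employment 96 ≥ 24 months
Not all requirements met → denied.

Denied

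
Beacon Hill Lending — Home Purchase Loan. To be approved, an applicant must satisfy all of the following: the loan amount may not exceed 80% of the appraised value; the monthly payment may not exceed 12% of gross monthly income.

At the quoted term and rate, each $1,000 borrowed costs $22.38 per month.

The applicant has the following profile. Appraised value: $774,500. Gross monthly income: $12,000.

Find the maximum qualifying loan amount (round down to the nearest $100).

Payment cap: 12% × $12,000 = $1,440/month.
At $22.38 per $1,000, that supports 1,440/22.38 × 1,000 ≈ $64,343 → $64,300.
LTV cap: 80% × $774,500 = $619,600 → $619,600.
Binding constraint: payment-to-income.

$64,300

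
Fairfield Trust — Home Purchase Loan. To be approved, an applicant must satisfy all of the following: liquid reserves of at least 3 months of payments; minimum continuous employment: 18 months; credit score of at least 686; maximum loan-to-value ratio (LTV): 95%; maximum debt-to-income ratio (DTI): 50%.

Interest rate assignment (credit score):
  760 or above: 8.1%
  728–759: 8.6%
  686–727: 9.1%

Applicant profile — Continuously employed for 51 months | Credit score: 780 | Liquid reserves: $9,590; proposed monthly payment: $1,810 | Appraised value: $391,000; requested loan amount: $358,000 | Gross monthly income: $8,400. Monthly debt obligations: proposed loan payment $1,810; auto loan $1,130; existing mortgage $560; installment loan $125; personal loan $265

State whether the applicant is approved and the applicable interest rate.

Approved at 8.1%

Credit score 780 ≥ 686 (meets minimum)
Employment 51 ≥ 18 months
Total monthly debts = (1,810 + 1,130 + 560 + 125 + 265) = 3,890. DTI: 3,890 ÷ 8,400 = 46.3%, within the 50% cap
Liquid reserves cover 9,590/1,810 = 5.3 months — ≥ 3 required
LTV: 358,000 ÷ 391,000 = 91.6%, within 95% cap
All requirements met. Score 780 falls in the 760 or above tier → 8.1%.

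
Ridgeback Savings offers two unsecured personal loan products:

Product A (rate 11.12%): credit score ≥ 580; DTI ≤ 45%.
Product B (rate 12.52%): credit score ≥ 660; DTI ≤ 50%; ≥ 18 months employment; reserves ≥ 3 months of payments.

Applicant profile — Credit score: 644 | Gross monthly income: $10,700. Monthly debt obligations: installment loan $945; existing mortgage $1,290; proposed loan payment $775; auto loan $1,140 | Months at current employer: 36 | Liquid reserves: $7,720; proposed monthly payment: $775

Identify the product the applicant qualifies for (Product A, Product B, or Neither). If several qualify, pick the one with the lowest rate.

Total debts = (945 + 1,290 + 775 + 1,140) = 4,150; DTI = 4,150/10,700 = 38.8%.
Reserves = 7,720/775 = 10.0 months.
Product A: score 644 ≥ 580; DTI 38.8% ≤ 45% → qualifies.
Product B: score 644 < 660; DTI 38.8% ≤ 50%; employment 36 ≥ 18 mo; reserves 10.0 ≥ 3 mo → does not qualify.

Product A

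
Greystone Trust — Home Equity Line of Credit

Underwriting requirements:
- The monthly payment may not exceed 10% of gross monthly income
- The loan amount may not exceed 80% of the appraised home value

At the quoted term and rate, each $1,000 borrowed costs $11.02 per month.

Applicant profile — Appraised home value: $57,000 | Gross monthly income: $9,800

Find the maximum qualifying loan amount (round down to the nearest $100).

$45,600

Payment cap: 10% × $9,800 = $980/month.
At $11.02 per $1,000, that supports 980/11.02 × 1,000 ≈ $88,929 → $88,900.
LTV cap: 80% × $57,000 = $45,600 → $45,600.
Binding constraint: loan-to-value.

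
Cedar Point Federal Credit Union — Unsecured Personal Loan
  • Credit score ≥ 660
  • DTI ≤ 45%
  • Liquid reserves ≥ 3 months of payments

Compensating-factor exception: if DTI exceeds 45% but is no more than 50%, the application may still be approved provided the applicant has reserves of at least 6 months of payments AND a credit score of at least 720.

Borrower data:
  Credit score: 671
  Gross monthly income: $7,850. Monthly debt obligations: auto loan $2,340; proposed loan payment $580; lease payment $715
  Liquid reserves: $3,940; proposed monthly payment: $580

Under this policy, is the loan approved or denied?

Denied

Credit score 671 ≥ 660 (meets base)
Total debts = (2,340 + 580 + 715) = 3,635. DTI = 3,635/7,850 = 46.3% > 45% — standard DTI limit exceeded.
Reserves: 3,940 ÷ 580 = 6.8 months (meets 3-month minimum)
46.3% falls in the override range (45%–50%), so the compensating-factor test applies.
Override check — reserves: 6.8 mo (ok); score: 671 (below 720).
Compensating-factor requirement not fully met.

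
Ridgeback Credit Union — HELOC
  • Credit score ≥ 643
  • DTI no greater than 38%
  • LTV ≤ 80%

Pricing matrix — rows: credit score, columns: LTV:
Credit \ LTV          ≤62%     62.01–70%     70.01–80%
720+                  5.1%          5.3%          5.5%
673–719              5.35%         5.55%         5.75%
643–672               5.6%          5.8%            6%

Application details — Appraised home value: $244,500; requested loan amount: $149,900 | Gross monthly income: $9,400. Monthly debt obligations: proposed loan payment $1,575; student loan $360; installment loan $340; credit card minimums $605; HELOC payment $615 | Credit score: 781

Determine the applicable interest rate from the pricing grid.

5.1%

Credit score 781 ≥ 643; Total monthly debts = (1,575 + 360 + 340 + 605 + 615) = 3,495. Debt-to-income = 3,495/9,400 = 37.2% — meets 38% limit
LTV: 149,900 ÷ 244,500 = 61.3%, within 80% cap
Row: 781 falls in 720+. Column: 61.3% falls in ≤62%. Rate = 5.1%.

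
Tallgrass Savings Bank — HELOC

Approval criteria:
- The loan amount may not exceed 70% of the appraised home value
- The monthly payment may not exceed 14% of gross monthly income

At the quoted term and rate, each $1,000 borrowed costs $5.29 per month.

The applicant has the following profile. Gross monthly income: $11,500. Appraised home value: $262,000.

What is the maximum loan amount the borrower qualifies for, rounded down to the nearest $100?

$183,400

Payment cap: 14% × $11,500 = $1,610/month.
At $5.29 per $1,000, that supports 1,610/5.29 × 1,000 ≈ $304,347 → $304,300.
LTV cap: 70% × $262,000 = $183,400 → $183,400.
Binding constraint: loan-to-value.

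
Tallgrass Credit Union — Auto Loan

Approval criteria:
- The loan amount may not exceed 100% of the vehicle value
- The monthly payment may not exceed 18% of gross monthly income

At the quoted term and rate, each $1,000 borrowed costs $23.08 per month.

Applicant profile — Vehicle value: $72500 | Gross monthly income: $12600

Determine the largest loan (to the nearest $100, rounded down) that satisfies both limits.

Payment cap: 18% × $12,600 = $2,268/month.
At $23.08 per $1,000, that supports 2,268/23.08 × 1,000 ≈ $98,266 → $98,200.
LTV cap: 100% × $72,500 = $72,500 → $72,500.
Binding constraint: loan-to-value.

$72,500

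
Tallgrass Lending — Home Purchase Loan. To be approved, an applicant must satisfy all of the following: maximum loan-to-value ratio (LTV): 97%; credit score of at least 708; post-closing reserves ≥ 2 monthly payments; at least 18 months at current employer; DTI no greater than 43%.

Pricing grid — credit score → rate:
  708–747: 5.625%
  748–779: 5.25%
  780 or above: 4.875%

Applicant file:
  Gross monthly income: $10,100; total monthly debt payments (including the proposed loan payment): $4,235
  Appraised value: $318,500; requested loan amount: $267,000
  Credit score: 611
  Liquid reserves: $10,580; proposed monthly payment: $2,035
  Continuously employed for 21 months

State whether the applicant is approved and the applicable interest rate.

Credit score 611 < 708 (below minimum)
Employment 21 ≥ 18 months
LTV = 267,000/318,500 = 83.8% ≤ 97%
Debt-to-income = 4,235/10,100 = 41.9% — meets 43% limit
Reserves: 10,580 ÷ 2,035 = 5.2 months (meets 2-month minimum)
Not all requirements met → denied.

Denied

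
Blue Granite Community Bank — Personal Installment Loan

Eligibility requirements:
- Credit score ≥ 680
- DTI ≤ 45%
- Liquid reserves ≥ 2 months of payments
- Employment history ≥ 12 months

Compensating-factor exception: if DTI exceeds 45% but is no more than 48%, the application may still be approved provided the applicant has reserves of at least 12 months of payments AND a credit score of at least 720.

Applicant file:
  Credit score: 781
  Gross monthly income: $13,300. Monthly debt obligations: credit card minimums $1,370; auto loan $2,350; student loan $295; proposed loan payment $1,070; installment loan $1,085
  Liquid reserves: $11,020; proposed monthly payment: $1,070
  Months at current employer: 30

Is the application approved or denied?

Denied

Credit score 781 ≥ 680 (meets base)
Total debts = (1,370 + 2,350 + 295 + 1,070 + 1,085) = 6,170. DTI = 6,170/13,300 = 46.4% > 45% — standard DTI limit exceeded.
Reserves = 11,020/1,070 = 10.3 months ≥ 2
Employment 30 ≥ 12 months
46.4% falls in the override range (45%–48%), so the compensating-factor test applies.
Reserves 10.3 < 12 months; credit score 781 ≥ 720.
Override conditions not both satisfied; exception does not apply.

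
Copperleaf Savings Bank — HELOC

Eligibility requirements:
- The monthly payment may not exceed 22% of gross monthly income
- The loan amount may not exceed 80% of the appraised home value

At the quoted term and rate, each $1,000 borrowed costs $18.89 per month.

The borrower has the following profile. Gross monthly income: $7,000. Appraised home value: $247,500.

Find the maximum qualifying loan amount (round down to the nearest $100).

$81,500

Payment cap: 22% × $7,000 = $1,540/month.
At $18.89 per $1,000, that supports 1,540/18.89 × 1,000 ≈ $81,524 → $81,500.
LTV cap: 80% × $247,500 = $198,000 → $198,000.
Binding constraint: payment-to-income.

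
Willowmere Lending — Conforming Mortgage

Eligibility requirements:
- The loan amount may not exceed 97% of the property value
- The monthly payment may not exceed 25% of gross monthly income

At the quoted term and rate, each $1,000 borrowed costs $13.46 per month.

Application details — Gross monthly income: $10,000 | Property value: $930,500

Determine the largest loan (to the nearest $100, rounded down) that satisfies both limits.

$185,700

Payment cap: 25% × $10,000 = $2,500/month.
At $13.46 per $1,000, that supports 2,500/13.46 × 1,000 ≈ $185,735 → $185,700.
LTV cap: 97% × $930,500 = $902,585 → $902,500.
Binding constraint: payment-to-income.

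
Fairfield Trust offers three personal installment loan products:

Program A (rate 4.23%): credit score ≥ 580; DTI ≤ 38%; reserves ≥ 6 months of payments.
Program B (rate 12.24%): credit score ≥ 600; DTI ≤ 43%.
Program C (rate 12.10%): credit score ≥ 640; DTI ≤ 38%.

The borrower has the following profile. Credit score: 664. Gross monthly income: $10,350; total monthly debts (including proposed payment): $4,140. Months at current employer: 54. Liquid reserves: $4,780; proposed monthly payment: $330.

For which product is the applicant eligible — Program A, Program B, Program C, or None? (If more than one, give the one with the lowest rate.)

DTI = 4,140/10,350 = 40%.
Reserves = 4,780/330 = 14.5 months.
Program A: score 664 ≥ 580; DTI 40% > 38%; reserves 14.5 ≥ 6 mo → does not qualify.
Program B: score 664 ≥ 600; DTI 40% ≤ 43% → qualifies.
Program C: score 664 ≥ 640; DTI 40% > 38% → does not qualify.

Program B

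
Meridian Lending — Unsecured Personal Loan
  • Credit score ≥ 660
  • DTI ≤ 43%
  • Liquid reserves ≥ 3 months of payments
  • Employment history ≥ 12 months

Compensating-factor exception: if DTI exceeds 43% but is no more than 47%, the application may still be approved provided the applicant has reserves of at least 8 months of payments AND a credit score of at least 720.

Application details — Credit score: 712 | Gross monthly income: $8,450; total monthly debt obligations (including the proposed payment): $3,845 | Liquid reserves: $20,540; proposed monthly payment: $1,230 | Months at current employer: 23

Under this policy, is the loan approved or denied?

Denied

Credit score 712 ≥ 660 (meets base)
DTI: 3,845 ÷ 8,450 = 45.5%, over the 43% base limit.
Reserves = 20,540/1,230 = 16.7 months ≥ 3
Employment 23 ≥ 12 months
45.5% falls in the override range (43%–47%), so the compensating-factor test applies.
Reserves 16.7 ≥ 8 months; credit score 712 < 720.
Compensating-factor requirement not fully met.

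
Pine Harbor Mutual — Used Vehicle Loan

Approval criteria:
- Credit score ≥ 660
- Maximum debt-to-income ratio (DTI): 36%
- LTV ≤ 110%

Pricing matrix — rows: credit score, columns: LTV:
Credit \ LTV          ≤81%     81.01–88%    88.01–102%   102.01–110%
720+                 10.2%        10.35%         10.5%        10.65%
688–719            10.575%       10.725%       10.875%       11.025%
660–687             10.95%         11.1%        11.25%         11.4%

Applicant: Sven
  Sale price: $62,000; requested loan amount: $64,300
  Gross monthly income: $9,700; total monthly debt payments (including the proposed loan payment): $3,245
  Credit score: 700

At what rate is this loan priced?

Credit score 700 ≥ 660; DTI = 3,245/9,700 = 33.5% ≤ 36%
LTV: 64,300 ÷ 62,000 = 103.7%, within 110% cap
Score 700 is in the 688–719 band; LTV 103.7% is in the 102.01–110% band → 11.025%.

11.025%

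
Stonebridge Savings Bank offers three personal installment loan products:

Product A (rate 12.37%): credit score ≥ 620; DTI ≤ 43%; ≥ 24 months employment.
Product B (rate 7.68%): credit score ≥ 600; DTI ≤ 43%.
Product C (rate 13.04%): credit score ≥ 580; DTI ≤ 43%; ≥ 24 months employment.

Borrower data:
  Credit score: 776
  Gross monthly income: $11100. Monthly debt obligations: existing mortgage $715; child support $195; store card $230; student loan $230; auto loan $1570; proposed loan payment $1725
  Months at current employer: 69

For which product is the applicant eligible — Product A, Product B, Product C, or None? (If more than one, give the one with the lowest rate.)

Total debts = (715 + 195 + 230 + 230 + 1,570 + 1,725) = 4,665; DTI = 4,665/11,100 = 42%.
Product A: score 776 ≥ 620; DTI 42% ≤ 43%; employment 69 ≥ 24 mo → qualifies.
Product B: score 776 ≥ 600; DTI 42% ≤ 43% → qualifies.
Product C: score 776 ≥ 580; DTI 42% ≤ 43%; employment 69 ≥ 24 mo → qualifies.
Qualifying: Product A, Product B, Product C. Lowest rate is 7.68% → Product B.

Product B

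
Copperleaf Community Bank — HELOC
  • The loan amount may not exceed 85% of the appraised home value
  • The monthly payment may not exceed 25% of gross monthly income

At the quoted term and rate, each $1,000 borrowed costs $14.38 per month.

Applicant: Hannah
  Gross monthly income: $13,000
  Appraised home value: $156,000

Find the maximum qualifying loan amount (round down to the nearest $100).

$132,600

Payment cap: 25% × $13,000 = $3,250/month.
At $14.38 per $1,000, that supports 3,250/14.38 × 1,000 ≈ $226,008 → $226,000.
LTV cap: 85% × $156,000 = $132,600 → $132,600.
Binding constraint: loan-to-value.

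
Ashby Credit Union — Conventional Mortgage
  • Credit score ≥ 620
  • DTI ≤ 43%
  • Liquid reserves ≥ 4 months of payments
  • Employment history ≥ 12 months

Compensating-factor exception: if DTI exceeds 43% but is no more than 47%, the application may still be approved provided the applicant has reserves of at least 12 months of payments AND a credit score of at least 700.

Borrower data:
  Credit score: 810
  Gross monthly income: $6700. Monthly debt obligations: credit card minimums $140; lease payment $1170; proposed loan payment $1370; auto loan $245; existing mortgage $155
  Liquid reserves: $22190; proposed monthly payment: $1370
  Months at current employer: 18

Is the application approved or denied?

Approved

Credit score 810 ≥ 620 (meets base)
Total debts = (140 + 1,170 + 1,370 + 245 + 155) = 3,080. DTI = 3,080/6,700 = 46% > 43% — standard DTI limit exceeded.
Reserves: 22,190 ÷ 1,370 = 16.2 months (meets 4-month minimum)
Employment 18 ≥ 12 months
46% falls in the override range (43%–47%), so the compensating-factor test applies.
Reserves 16.2 ≥ 12 months; credit score 810 ≥ 700.
Both compensating conditions met → exception applies.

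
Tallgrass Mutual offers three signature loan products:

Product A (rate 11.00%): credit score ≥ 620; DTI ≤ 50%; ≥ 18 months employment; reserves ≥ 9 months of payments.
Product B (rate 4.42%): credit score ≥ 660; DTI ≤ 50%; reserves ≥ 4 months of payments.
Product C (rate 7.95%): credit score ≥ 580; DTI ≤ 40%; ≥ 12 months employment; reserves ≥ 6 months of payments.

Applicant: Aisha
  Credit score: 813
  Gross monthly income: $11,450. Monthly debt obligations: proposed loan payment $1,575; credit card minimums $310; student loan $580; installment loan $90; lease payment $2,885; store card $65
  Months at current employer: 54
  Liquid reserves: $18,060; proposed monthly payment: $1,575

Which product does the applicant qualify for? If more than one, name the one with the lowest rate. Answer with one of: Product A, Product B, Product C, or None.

Product B

Total debts = (1,575 + 310 + 580 + 90 + 2,885 + 65) = 5,505; DTI = 5,505/11,450 = 48.1%.
Reserves = 18,060/1,575 = 11.5 months.
Product A: score 813 ≥ 620; DTI 48.1% ≤ 50%; employment 54 ≥ 18 mo; reserves 11.5 ≥ 9 mo → qualifies.
Product B: score 813 ≥ 660; DTI 48.1% ≤ 50%; reserves 11.5 ≥ 4 mo → qualifies.
Product C: score 813 ≥ 580; DTI 48.1% > 40%; employment 54 ≥ 12 mo; reserves 11.5 ≥ 6 mo → does not qualify.
Qualifying: Product A, Product B. Lowest rate is 4.42% → Product B.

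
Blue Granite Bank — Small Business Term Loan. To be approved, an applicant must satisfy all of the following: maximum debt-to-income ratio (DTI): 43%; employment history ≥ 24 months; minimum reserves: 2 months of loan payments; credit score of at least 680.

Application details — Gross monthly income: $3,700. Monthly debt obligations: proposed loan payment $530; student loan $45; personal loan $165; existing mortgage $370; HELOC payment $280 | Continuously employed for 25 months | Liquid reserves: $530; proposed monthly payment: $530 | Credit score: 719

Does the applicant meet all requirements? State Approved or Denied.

Denied

Total monthly debts = (530 + 45 + 165 + 370 + 280) = 1,390. Debt-to-income = 1,390/3,700 = 37.6% — meets 43% limit
Employment 25 ≥ 24 months
Reserves: 530 ÷ 530 = 1.0 months (below 2-month minimum)
Credit score 719 ≥ 680 (meets)
Fails on reserves.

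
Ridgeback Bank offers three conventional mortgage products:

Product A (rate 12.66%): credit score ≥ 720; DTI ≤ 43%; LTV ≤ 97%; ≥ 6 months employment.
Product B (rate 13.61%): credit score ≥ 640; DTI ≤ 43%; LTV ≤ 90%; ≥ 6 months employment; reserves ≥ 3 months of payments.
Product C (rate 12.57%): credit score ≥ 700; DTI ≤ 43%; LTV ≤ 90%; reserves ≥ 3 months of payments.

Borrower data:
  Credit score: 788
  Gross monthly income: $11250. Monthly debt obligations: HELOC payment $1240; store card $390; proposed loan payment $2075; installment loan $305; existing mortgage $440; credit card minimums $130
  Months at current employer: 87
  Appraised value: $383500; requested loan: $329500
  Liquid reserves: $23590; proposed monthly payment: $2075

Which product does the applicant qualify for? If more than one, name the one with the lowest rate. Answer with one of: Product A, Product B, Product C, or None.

Product C

Total debts = (1,240 + 390 + 2,075 + 305 + 440 + 130) = 4,580; DTI = 4,580/11,250 = 40.7%.
LTV = 329,500/383,500 = 85.9%.
Reserves = 23,590/2,075 = 11.4 months.
Product A: score 788 ≥ 720; DTI 40.7% ≤ 43%; LTV 85.9% ≤ 97%; employment 87 ≥ 6 mo → qualifies.
Product B: score 788 ≥ 640; DTI 40.7% ≤ 43%; LTV 85.9% ≤ 90%; employment 87 ≥ 6 mo; reserves 11.4 ≥ 3 mo → qualifies.
Product C: score 788 ≥ 700; DTI 40.7% ≤ 43%; LTV 85.9% ≤ 90%; reserves 11.4 ≥ 3 mo → qualifies.
Qualifying: Product A, Product B, Product C. Lowest rate is 12.57% → Product C.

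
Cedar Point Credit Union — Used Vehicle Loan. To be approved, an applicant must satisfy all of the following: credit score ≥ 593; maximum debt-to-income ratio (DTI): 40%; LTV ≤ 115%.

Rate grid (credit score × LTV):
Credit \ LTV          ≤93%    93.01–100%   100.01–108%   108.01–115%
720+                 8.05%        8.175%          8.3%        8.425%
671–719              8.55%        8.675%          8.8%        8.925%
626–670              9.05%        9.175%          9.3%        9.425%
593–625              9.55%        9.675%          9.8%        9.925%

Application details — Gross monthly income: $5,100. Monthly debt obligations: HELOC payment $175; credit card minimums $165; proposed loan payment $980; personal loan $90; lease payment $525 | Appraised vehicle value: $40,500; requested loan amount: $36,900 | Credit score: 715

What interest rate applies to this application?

Credit score 715 ≥ 593; Total monthly debts = (175 + 165 + 980 + 90 + 525) = 1,935. DTI = 1,935/5,100 = 37.9% ≤ 40%
Loan-to-value = 36,900/40,500 = 91.1% — pass (115% max)
Score 715 is in the 671–719 band; LTV 91.1% is in the ≤93% band → 8.55%.

8.55%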